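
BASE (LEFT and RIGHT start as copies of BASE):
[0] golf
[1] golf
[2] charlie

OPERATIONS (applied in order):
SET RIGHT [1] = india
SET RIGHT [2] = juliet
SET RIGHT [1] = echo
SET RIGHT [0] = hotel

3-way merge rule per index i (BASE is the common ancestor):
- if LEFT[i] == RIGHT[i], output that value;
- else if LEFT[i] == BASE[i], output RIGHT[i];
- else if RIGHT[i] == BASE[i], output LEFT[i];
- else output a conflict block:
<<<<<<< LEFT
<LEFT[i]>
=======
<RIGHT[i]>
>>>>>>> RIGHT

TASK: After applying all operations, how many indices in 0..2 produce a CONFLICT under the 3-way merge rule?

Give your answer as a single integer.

Final LEFT:  [golf, golf, charlie]
Final RIGHT: [hotel, echo, juliet]
i=0: L=golf=BASE, R=hotel -> take RIGHT -> hotel
i=1: L=golf=BASE, R=echo -> take RIGHT -> echo
i=2: L=charlie=BASE, R=juliet -> take RIGHT -> juliet
Conflict count: 0

Answer: 0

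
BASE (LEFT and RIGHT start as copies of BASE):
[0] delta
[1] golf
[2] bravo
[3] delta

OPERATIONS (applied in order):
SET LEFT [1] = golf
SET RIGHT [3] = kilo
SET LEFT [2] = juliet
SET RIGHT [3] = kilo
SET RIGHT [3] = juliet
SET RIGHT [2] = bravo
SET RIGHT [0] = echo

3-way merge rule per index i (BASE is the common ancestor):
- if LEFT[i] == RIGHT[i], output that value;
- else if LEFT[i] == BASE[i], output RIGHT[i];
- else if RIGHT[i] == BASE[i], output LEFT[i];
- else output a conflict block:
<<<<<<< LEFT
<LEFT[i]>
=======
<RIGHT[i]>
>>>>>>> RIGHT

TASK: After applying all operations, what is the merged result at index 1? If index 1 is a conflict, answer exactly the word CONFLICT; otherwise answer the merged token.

Answer: golf

Derivation:
Final LEFT:  [delta, golf, juliet, delta]
Final RIGHT: [echo, golf, bravo, juliet]
i=0: L=delta=BASE, R=echo -> take RIGHT -> echo
i=1: L=golf R=golf -> agree -> golf
i=2: L=juliet, R=bravo=BASE -> take LEFT -> juliet
i=3: L=delta=BASE, R=juliet -> take RIGHT -> juliet
Index 1 -> golf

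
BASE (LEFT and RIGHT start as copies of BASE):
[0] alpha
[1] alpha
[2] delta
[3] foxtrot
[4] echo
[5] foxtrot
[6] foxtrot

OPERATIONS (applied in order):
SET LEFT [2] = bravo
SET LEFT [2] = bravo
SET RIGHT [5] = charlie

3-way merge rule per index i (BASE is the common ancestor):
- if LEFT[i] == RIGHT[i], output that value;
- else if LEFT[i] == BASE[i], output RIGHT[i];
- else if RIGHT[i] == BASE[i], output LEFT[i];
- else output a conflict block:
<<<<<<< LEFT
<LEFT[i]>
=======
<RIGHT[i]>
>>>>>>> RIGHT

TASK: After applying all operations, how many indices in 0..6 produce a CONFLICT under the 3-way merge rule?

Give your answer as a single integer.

Final LEFT:  [alpha, alpha, bravo, foxtrot, echo, foxtrot, foxtrot]
Final RIGHT: [alpha, alpha, delta, foxtrot, echo, charlie, foxtrot]
i=0: L=alpha R=alpha -> agree -> alpha
i=1: L=alpha R=alpha -> agree -> alpha
i=2: L=bravo, R=delta=BASE -> take LEFT -> bravo
i=3: L=foxtrot R=foxtrot -> agree -> foxtrot
i=4: L=echo R=echo -> agree -> echo
i=5: L=foxtrot=BASE, R=charlie -> take RIGHT -> charlie
i=6: L=foxtrot R=foxtrot -> agree -> foxtrot
Conflict count: 0

Answer: 0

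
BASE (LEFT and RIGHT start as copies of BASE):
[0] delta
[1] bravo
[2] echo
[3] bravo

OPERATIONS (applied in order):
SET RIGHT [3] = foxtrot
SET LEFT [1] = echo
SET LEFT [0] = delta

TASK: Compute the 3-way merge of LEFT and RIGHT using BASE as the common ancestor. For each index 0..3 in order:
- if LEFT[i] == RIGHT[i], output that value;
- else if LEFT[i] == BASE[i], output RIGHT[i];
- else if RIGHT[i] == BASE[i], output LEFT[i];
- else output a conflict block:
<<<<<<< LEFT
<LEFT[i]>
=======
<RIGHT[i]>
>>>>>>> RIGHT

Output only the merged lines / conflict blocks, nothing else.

Answer: delta
echo
echo
foxtrot

Derivation:
Final LEFT:  [delta, echo, echo, bravo]
Final RIGHT: [delta, bravo, echo, foxtrot]
i=0: L=delta R=delta -> agree -> delta
i=1: L=echo, R=bravo=BASE -> take LEFT -> echo
i=2: L=echo R=echo -> agree -> echo
i=3: L=bravo=BASE, R=foxtrot -> take RIGHT -> foxtrot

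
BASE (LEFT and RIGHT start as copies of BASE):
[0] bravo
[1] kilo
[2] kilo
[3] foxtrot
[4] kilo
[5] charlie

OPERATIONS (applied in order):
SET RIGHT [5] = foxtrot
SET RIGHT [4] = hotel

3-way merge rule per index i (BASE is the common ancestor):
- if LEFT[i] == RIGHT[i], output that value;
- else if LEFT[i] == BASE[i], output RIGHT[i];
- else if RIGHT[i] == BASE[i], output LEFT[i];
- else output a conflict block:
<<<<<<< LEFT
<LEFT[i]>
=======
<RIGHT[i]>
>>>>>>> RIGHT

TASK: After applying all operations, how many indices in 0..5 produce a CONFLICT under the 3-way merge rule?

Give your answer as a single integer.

Final LEFT:  [bravo, kilo, kilo, foxtrot, kilo, charlie]
Final RIGHT: [bravo, kilo, kilo, foxtrot, hotel, foxtrot]
i=0: L=bravo R=bravo -> agree -> bravo
i=1: L=kilo R=kilo -> agree -> kilo
i=2: L=kilo R=kilo -> agree -> kilo
i=3: L=foxtrot R=foxtrot -> agree -> foxtrot
i=4: L=kilo=BASE, R=hotel -> take RIGHT -> hotel
i=5: L=charlie=BASE, R=foxtrot -> take RIGHT -> foxtrot
Conflict count: 0

Answer: 0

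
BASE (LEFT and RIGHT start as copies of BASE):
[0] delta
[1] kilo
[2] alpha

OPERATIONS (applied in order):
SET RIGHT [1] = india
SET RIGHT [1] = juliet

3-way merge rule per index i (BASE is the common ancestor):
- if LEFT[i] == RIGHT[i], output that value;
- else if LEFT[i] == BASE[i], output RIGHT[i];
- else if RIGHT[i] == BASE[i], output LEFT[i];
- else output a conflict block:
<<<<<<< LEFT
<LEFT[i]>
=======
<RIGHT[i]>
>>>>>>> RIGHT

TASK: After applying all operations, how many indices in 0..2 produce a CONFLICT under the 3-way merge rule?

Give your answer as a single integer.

Final LEFT:  [delta, kilo, alpha]
Final RIGHT: [delta, juliet, alpha]
i=0: L=delta R=delta -> agree -> delta
i=1: L=kilo=BASE, R=juliet -> take RIGHT -> juliet
i=2: L=alpha R=alpha -> agree -> alpha
Conflict count: 0

Answer: 0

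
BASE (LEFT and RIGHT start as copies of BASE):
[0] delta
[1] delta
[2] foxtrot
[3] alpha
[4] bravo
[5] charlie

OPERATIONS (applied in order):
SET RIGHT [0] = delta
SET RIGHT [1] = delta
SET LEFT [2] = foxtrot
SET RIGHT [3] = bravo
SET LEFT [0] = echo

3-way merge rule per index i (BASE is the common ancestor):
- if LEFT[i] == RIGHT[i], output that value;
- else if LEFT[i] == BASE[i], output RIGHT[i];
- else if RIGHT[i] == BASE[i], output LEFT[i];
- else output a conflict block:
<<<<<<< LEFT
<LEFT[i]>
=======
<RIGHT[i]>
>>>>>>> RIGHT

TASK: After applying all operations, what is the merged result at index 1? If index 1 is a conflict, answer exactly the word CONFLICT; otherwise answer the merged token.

Final LEFT:  [echo, delta, foxtrot, alpha, bravo, charlie]
Final RIGHT: [delta, delta, foxtrot, bravo, bravo, charlie]
i=0: L=echo, R=delta=BASE -> take LEFT -> echo
i=1: L=delta R=delta -> agree -> delta
i=2: L=foxtrot R=foxtrot -> agree -> foxtrot
i=3: L=alpha=BASE, R=bravo -> take RIGHT -> bravo
i=4: L=bravo R=bravo -> agree -> bravo
i=5: L=charlie R=charlie -> agree -> charlie
Index 1 -> delta

Answer: delta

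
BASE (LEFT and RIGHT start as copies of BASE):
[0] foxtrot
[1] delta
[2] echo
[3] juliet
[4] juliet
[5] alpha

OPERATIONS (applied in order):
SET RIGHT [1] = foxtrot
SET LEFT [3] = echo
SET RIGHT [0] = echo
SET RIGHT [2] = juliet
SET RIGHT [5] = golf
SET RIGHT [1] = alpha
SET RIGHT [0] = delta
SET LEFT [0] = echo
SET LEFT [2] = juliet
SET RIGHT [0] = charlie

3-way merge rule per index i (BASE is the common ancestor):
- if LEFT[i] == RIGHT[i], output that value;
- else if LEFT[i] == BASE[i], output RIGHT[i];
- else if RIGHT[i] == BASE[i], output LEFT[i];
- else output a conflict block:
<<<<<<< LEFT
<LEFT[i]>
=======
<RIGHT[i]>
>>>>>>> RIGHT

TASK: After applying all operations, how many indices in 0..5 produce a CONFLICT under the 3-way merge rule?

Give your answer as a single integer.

Answer: 1

Derivation:
Final LEFT:  [echo, delta, juliet, echo, juliet, alpha]
Final RIGHT: [charlie, alpha, juliet, juliet, juliet, golf]
i=0: BASE=foxtrot L=echo R=charlie all differ -> CONFLICT
i=1: L=delta=BASE, R=alpha -> take RIGHT -> alpha
i=2: L=juliet R=juliet -> agree -> juliet
i=3: L=echo, R=juliet=BASE -> take LEFT -> echo
i=4: L=juliet R=juliet -> agree -> juliet
i=5: L=alpha=BASE, R=golf -> take RIGHT -> golf
Conflict count: 1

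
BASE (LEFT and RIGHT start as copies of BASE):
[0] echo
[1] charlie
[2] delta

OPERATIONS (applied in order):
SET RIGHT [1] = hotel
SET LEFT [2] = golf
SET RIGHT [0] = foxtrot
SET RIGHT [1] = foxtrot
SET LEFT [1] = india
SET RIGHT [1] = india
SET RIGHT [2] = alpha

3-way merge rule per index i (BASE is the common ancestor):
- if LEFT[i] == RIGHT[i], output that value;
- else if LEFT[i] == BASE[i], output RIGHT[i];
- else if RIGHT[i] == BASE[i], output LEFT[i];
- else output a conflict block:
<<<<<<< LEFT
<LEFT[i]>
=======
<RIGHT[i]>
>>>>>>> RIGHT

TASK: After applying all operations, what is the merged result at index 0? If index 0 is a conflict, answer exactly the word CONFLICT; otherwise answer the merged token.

Final LEFT:  [echo, india, golf]
Final RIGHT: [foxtrot, india, alpha]
i=0: L=echo=BASE, R=foxtrot -> take RIGHT -> foxtrot
i=1: L=india R=india -> agree -> india
i=2: BASE=delta L=golf R=alpha all differ -> CONFLICT
Index 0 -> foxtrot

Answer: foxtrot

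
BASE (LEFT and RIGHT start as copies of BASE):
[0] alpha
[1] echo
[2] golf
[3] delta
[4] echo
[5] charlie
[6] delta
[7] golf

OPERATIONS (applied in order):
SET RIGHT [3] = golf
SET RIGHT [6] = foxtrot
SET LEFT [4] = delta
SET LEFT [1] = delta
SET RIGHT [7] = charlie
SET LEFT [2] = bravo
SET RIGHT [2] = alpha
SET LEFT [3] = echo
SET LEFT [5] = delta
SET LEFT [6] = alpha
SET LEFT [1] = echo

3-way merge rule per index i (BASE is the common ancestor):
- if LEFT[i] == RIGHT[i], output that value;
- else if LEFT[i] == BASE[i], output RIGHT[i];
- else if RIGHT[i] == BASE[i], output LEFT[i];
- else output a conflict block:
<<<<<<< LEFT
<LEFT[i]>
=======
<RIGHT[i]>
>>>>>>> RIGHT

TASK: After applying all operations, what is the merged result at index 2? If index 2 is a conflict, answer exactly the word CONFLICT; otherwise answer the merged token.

Answer: CONFLICT

Derivation:
Final LEFT:  [alpha, echo, bravo, echo, delta, delta, alpha, golf]
Final RIGHT: [alpha, echo, alpha, golf, echo, charlie, foxtrot, charlie]
i=0: L=alpha R=alpha -> agree -> alpha
i=1: L=echo R=echo -> agree -> echo
i=2: BASE=golf L=bravo R=alpha all differ -> CONFLICT
i=3: BASE=delta L=echo R=golf all differ -> CONFLICT
i=4: L=delta, R=echo=BASE -> take LEFT -> delta
i=5: L=delta, R=charlie=BASE -> take LEFT -> delta
i=6: BASE=delta L=alpha R=foxtrot all differ -> CONFLICT
i=7: L=golf=BASE, R=charlie -> take RIGHT -> charlie
Index 2 -> CONFLICT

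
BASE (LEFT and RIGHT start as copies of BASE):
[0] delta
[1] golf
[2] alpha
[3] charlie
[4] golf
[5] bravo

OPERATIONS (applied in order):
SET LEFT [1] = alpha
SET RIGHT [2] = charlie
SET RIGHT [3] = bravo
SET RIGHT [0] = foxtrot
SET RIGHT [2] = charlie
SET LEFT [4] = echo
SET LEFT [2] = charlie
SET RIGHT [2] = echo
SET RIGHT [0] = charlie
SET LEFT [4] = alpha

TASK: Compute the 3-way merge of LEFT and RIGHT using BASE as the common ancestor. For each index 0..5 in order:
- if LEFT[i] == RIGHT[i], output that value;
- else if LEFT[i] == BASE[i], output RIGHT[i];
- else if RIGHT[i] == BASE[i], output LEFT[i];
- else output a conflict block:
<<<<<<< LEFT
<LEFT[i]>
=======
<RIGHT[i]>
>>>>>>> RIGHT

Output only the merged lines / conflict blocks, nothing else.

Answer: charlie
alpha
<<<<<<< LEFT
charlie
=======
echo
>>>>>>> RIGHT
bravo
alpha
bravo

Derivation:
Final LEFT:  [delta, alpha, charlie, charlie, alpha, bravo]
Final RIGHT: [charlie, golf, echo, bravo, golf, bravo]
i=0: L=delta=BASE, R=charlie -> take RIGHT -> charlie
i=1: L=alpha, R=golf=BASE -> take LEFT -> alpha
i=2: BASE=alpha L=charlie R=echo all differ -> CONFLICT
i=3: L=charlie=BASE, R=bravo -> take RIGHT -> bravo
i=4: L=alpha, R=golf=BASE -> take LEFT -> alpha
i=5: L=bravo R=bravo -> agree -> bravo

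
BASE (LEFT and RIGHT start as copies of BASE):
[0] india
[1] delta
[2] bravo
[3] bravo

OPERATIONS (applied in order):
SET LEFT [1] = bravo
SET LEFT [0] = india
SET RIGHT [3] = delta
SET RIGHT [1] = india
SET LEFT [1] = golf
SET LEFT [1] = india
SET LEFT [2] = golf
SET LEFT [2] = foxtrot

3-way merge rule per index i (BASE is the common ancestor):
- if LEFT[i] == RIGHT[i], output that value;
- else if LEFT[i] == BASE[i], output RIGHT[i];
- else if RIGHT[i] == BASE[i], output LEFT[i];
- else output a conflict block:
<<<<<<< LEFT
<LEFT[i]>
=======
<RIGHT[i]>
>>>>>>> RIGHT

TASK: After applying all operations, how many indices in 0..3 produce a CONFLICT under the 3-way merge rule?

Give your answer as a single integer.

Final LEFT:  [india, india, foxtrot, bravo]
Final RIGHT: [india, india, bravo, delta]
i=0: L=india R=india -> agree -> india
i=1: L=india R=india -> agree -> india
i=2: L=foxtrot, R=bravo=BASE -> take LEFT -> foxtrot
i=3: L=bravo=BASE, R=delta -> take RIGHT -> delta
Conflict count: 0

Answer: 0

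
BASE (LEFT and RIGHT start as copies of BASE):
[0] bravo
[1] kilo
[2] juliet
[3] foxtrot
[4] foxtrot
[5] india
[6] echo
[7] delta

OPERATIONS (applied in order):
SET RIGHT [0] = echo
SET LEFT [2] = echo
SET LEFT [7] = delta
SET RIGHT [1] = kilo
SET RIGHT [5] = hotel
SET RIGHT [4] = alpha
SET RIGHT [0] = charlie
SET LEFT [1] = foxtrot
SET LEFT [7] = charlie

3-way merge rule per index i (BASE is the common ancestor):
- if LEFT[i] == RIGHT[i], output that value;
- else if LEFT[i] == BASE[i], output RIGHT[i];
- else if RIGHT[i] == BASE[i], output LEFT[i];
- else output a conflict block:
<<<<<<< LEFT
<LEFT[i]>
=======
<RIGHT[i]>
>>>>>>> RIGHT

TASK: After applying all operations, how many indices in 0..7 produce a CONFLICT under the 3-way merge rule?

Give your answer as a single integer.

Final LEFT:  [bravo, foxtrot, echo, foxtrot, foxtrot, india, echo, charlie]
Final RIGHT: [charlie, kilo, juliet, foxtrot, alpha, hotel, echo, delta]
i=0: L=bravo=BASE, R=charlie -> take RIGHT -> charlie
i=1: L=foxtrot, R=kilo=BASE -> take LEFT -> foxtrot
i=2: L=echo, R=juliet=BASE -> take LEFT -> echo
i=3: L=foxtrot R=foxtrot -> agree -> foxtrot
i=4: L=foxtrot=BASE, R=alpha -> take RIGHT -> alpha
i=5: L=india=BASE, R=hotel -> take RIGHT -> hotel
i=6: L=echo R=echo -> agree -> echo
i=7: L=charlie, R=delta=BASE -> take LEFT -> charlie
Conflict count: 0

Answer: 0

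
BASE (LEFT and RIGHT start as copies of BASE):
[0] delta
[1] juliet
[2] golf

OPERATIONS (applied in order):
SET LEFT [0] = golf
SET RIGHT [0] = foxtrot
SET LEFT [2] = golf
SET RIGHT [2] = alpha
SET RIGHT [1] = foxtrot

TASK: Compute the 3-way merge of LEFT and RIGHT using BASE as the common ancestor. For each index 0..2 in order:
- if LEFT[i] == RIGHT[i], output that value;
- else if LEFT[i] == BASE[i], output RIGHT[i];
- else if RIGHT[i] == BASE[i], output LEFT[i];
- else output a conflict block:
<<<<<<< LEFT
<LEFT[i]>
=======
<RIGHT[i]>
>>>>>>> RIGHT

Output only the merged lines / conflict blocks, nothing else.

Final LEFT:  [golf, juliet, golf]
Final RIGHT: [foxtrot, foxtrot, alpha]
i=0: BASE=delta L=golf R=foxtrot all differ -> CONFLICT
i=1: L=juliet=BASE, R=foxtrot -> take RIGHT -> foxtrot
i=2: L=golf=BASE, R=alpha -> take RIGHT -> alpha

Answer: <<<<<<< LEFT
golf
=======
foxtrot
>>>>>>> RIGHT
foxtrot
alpha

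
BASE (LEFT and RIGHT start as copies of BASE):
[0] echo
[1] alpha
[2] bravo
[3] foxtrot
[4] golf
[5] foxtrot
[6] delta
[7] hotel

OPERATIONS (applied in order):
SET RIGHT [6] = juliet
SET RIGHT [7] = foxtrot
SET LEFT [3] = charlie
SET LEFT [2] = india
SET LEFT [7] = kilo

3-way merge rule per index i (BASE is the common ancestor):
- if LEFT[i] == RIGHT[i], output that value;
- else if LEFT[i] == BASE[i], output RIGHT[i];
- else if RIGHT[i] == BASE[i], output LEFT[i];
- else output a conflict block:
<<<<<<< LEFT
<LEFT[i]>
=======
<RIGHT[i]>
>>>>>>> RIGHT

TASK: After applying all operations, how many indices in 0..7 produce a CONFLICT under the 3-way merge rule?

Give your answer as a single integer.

Answer: 1

Derivation:
Final LEFT:  [echo, alpha, india, charlie, golf, foxtrot, delta, kilo]
Final RIGHT: [echo, alpha, bravo, foxtrot, golf, foxtrot, juliet, foxtrot]
i=0: L=echo R=echo -> agree -> echo
i=1: L=alpha R=alpha -> agree -> alpha
i=2: L=india, R=bravo=BASE -> take LEFT -> india
i=3: L=charlie, R=foxtrot=BASE -> take LEFT -> charlie
i=4: L=golf R=golf -> agree -> golf
i=5: L=foxtrot R=foxtrot -> agree -> foxtrot
i=6: L=delta=BASE, R=juliet -> take RIGHT -> juliet
i=7: BASE=hotel L=kilo R=foxtrot all differ -> CONFLICT
Conflict count: 1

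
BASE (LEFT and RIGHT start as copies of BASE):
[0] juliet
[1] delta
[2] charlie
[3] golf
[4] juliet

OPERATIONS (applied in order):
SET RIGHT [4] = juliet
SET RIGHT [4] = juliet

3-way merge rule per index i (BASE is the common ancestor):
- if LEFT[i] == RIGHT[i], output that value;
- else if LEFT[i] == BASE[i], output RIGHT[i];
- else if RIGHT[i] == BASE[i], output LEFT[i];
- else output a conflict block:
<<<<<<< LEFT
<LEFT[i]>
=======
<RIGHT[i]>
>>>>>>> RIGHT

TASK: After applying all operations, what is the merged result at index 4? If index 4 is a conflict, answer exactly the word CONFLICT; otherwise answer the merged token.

Answer: juliet

Derivation:
Final LEFT:  [juliet, delta, charlie, golf, juliet]
Final RIGHT: [juliet, delta, charlie, golf, juliet]
i=0: L=juliet R=juliet -> agree -> juliet
i=1: L=delta R=delta -> agree -> delta
i=2: L=charlie R=charlie -> agree -> charlie
i=3: L=golf R=golf -> agree -> golf
i=4: L=juliet R=juliet -> agree -> juliet
Index 4 -> juliet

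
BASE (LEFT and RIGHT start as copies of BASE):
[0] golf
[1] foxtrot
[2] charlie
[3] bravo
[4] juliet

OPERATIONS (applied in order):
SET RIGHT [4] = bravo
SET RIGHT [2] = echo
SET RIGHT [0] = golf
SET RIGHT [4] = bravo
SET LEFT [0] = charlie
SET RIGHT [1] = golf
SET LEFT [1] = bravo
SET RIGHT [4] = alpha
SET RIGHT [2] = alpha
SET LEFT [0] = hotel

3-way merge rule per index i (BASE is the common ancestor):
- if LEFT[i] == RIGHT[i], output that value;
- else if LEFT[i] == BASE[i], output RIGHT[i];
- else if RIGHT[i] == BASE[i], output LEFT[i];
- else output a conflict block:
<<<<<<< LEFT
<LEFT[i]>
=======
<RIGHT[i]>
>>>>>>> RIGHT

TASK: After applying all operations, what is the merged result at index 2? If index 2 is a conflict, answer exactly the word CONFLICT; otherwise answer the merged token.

Final LEFT:  [hotel, bravo, charlie, bravo, juliet]
Final RIGHT: [golf, golf, alpha, bravo, alpha]
i=0: L=hotel, R=golf=BASE -> take LEFT -> hotel
i=1: BASE=foxtrot L=bravo R=golf all differ -> CONFLICT
i=2: L=charlie=BASE, R=alpha -> take RIGHT -> alpha
i=3: L=bravo R=bravo -> agree -> bravo
i=4: L=juliet=BASE, R=alpha -> take RIGHT -> alpha
Index 2 -> alpha

Answer: alpha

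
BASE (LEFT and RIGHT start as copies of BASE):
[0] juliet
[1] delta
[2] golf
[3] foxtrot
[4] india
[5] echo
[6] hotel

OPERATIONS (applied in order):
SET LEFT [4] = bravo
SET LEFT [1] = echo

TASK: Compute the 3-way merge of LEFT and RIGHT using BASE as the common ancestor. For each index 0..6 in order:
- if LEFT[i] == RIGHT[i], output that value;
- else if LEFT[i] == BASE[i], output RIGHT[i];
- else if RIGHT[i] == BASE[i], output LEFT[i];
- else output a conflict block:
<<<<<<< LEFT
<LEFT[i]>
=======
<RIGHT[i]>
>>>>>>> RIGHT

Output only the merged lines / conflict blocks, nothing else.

Answer: juliet
echo
golf
foxtrot
bravo
echo
hotel

Derivation:
Final LEFT:  [juliet, echo, golf, foxtrot, bravo, echo, hotel]
Final RIGHT: [juliet, delta, golf, foxtrot, india, echo, hotel]
i=0: L=juliet R=juliet -> agree -> juliet
i=1: L=echo, R=delta=BASE -> take LEFT -> echo
i=2: L=golf R=golf -> agree -> golf
i=3: L=foxtrot R=foxtrot -> agree -> foxtrot
i=4: L=bravo, R=india=BASE -> take LEFT -> bravo
i=5: L=echo R=echo -> agree -> echo
i=6: L=hotel R=hotel -> agree -> hotel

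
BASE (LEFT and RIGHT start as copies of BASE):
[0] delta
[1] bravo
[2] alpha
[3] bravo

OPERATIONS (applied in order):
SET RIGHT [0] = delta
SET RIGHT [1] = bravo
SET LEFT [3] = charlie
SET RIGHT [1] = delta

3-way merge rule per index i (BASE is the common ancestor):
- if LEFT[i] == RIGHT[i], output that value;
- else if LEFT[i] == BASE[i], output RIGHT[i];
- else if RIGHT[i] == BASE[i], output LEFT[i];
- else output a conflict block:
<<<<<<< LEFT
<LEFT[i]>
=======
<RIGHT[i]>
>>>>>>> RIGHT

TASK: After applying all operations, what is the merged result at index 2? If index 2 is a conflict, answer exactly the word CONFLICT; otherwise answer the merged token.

Final LEFT:  [delta, bravo, alpha, charlie]
Final RIGHT: [delta, delta, alpha, bravo]
i=0: L=delta R=delta -> agree -> delta
i=1: L=bravo=BASE, R=delta -> take RIGHT -> delta
i=2: L=alpha R=alpha -> agree -> alpha
i=3: L=charlie, R=bravo=BASE -> take LEFT -> charlie
Index 2 -> alpha

Answer: alpha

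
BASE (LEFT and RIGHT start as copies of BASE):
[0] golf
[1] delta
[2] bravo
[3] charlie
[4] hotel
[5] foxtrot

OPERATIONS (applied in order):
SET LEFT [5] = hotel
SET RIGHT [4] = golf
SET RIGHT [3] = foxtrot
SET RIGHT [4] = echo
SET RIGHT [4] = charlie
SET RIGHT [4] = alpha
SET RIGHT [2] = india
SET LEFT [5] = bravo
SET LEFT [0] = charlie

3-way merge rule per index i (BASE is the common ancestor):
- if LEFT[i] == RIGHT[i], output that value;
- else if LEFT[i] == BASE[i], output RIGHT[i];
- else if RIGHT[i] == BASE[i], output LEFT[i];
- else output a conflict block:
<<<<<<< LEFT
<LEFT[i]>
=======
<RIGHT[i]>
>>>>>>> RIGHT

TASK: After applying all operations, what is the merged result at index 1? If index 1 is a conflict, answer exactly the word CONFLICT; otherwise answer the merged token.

Final LEFT:  [charlie, delta, bravo, charlie, hotel, bravo]
Final RIGHT: [golf, delta, india, foxtrot, alpha, foxtrot]
i=0: L=charlie, R=golf=BASE -> take LEFT -> charlie
i=1: L=delta R=delta -> agree -> delta
i=2: L=bravo=BASE, R=india -> take RIGHT -> india
i=3: L=charlie=BASE, R=foxtrot -> take RIGHT -> foxtrot
i=4: L=hotel=BASE, R=alpha -> take RIGHT -> alpha
i=5: L=bravo, R=foxtrot=BASE -> take LEFT -> bravo
Index 1 -> delta

Answer: delta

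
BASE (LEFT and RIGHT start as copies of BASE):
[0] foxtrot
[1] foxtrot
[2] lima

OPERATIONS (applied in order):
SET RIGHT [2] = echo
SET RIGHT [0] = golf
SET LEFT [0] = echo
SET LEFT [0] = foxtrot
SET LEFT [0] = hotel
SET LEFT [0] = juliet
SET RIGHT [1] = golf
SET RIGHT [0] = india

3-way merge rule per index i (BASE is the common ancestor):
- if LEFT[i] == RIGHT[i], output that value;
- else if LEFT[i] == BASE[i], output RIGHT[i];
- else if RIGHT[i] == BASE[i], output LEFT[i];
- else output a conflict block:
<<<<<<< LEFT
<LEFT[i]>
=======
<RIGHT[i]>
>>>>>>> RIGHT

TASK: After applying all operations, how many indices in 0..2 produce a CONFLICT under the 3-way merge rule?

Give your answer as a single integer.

Final LEFT:  [juliet, foxtrot, lima]
Final RIGHT: [india, golf, echo]
i=0: BASE=foxtrot L=juliet R=india all differ -> CONFLICT
i=1: L=foxtrot=BASE, R=golf -> take RIGHT -> golf
i=2: L=lima=BASE, R=echo -> take RIGHT -> echo
Conflict count: 1

Answer: 1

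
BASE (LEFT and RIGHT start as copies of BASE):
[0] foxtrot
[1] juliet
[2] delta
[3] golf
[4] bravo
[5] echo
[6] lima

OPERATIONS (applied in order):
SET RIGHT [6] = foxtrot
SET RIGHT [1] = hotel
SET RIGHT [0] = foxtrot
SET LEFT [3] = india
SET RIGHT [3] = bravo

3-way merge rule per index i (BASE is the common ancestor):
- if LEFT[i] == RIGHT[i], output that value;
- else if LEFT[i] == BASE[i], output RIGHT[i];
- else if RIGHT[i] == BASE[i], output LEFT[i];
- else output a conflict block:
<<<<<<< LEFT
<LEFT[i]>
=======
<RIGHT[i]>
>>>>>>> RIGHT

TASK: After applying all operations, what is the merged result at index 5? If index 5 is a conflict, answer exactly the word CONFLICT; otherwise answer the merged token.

Answer: echo

Derivation:
Final LEFT:  [foxtrot, juliet, delta, india, bravo, echo, lima]
Final RIGHT: [foxtrot, hotel, delta, bravo, bravo, echo, foxtrot]
i=0: L=foxtrot R=foxtrot -> agree -> foxtrot
i=1: L=juliet=BASE, R=hotel -> take RIGHT -> hotel
i=2: L=delta R=delta -> agree -> delta
i=3: BASE=golf L=india R=bravo all differ -> CONFLICT
i=4: L=bravo R=bravo -> agree -> bravo
i=5: L=echo R=echo -> agree -> echo
i=6: L=lima=BASE, R=foxtrot -> take RIGHT -> foxtrot
Index 5 -> echo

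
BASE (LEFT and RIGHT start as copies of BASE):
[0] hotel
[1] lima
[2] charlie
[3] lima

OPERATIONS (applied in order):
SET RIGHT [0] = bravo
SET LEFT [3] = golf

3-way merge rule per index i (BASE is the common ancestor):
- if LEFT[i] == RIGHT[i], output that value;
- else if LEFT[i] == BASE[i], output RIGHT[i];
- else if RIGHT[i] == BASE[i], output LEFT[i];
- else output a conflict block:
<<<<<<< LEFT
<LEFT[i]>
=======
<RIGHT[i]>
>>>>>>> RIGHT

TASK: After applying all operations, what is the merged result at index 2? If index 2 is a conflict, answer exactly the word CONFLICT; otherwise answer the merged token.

Final LEFT:  [hotel, lima, charlie, golf]
Final RIGHT: [bravo, lima, charlie, lima]
i=0: L=hotel=BASE, R=bravo -> take RIGHT -> bravo
i=1: L=lima R=lima -> agree -> lima
i=2: L=charlie R=charlie -> agree -> charlie
i=3: L=golf, R=lima=BASE -> take LEFT -> golf
Index 2 -> charlie

Answer: charlie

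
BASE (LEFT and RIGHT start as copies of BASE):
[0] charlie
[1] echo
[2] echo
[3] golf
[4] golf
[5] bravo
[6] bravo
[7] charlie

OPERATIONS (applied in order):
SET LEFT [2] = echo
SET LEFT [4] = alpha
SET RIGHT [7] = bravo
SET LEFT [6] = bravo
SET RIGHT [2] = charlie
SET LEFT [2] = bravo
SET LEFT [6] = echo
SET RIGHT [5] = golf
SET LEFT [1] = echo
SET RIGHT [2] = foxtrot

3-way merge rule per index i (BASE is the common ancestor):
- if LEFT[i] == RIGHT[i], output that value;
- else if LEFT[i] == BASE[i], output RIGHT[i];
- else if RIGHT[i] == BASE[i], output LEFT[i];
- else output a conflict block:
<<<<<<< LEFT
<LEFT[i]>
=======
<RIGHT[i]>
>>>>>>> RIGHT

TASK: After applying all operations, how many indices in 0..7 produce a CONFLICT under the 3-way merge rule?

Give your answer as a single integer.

Answer: 1

Derivation:
Final LEFT:  [charlie, echo, bravo, golf, alpha, bravo, echo, charlie]
Final RIGHT: [charlie, echo, foxtrot, golf, golf, golf, bravo, bravo]
i=0: L=charlie R=charlie -> agree -> charlie
i=1: L=echo R=echo -> agree -> echo
i=2: BASE=echo L=bravo R=foxtrot all differ -> CONFLICT
i=3: L=golf R=golf -> agree -> golf
i=4: L=alpha, R=golf=BASE -> take LEFT -> alpha
i=5: L=bravo=BASE, R=golf -> take RIGHT -> golf
i=6: L=echo, R=bravo=BASE -> take LEFT -> echo
i=7: L=charlie=BASE, R=bravo -> take RIGHT -> bravo
Conflict count: 1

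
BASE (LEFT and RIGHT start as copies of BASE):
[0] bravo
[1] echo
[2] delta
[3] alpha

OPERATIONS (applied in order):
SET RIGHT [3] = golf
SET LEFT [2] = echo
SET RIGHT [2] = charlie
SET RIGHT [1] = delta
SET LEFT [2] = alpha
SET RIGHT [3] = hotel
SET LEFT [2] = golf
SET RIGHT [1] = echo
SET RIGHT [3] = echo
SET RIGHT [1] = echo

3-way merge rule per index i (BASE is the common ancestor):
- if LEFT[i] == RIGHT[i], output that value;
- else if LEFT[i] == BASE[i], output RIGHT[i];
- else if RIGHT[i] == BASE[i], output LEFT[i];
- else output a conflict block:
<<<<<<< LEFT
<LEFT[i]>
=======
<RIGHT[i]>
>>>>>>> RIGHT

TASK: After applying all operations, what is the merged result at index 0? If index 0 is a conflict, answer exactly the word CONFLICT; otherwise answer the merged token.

Answer: bravo

Derivation:
Final LEFT:  [bravo, echo, golf, alpha]
Final RIGHT: [bravo, echo, charlie, echo]
i=0: L=bravo R=bravo -> agree -> bravo
i=1: L=echo R=echo -> agree -> echo
i=2: BASE=delta L=golf R=charlie all differ -> CONFLICT
i=3: L=alpha=BASE, R=echo -> take RIGHT -> echo
Index 0 -> bravo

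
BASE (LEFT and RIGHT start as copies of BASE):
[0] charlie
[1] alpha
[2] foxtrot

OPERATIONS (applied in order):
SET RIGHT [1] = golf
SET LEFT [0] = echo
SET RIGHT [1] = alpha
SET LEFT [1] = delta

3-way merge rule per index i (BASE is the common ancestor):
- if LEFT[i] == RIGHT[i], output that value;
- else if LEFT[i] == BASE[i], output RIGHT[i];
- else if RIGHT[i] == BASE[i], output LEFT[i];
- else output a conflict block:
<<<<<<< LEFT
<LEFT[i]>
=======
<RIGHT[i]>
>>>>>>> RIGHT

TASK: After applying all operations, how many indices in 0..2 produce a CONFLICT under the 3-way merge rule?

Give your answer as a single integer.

Answer: 0

Derivation:
Final LEFT:  [echo, delta, foxtrot]
Final RIGHT: [charlie, alpha, foxtrot]
i=0: L=echo, R=charlie=BASE -> take LEFT -> echo
i=1: L=delta, R=alpha=BASE -> take LEFT -> delta
i=2: L=foxtrot R=foxtrot -> agree -> foxtrot
Conflict count: 0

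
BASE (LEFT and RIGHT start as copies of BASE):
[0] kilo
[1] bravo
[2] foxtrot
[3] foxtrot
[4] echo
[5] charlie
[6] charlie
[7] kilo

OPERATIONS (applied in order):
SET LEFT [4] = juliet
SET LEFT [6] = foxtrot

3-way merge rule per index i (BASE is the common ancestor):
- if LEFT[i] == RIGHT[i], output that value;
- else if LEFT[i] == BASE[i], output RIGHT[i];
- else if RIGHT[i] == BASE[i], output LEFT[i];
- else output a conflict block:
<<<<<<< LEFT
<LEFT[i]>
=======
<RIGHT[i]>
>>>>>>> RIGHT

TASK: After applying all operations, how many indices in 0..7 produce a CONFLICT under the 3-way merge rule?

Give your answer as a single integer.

Answer: 0

Derivation:
Final LEFT:  [kilo, bravo, foxtrot, foxtrot, juliet, charlie, foxtrot, kilo]
Final RIGHT: [kilo, bravo, foxtrot, foxtrot, echo, charlie, charlie, kilo]
i=0: L=kilo R=kilo -> agree -> kilo
i=1: L=bravo R=bravo -> agree -> bravo
i=2: L=foxtrot R=foxtrot -> agree -> foxtrot
i=3: L=foxtrot R=foxtrot -> agree -> foxtrot
i=4: L=juliet, R=echo=BASE -> take LEFT -> juliet
i=5: L=charlie R=charlie -> agree -> charlie
i=6: L=foxtrot, R=charlie=BASE -> take LEFT -> foxtrot
i=7: L=kilo R=kilo -> agree -> kilo
Conflict count: 0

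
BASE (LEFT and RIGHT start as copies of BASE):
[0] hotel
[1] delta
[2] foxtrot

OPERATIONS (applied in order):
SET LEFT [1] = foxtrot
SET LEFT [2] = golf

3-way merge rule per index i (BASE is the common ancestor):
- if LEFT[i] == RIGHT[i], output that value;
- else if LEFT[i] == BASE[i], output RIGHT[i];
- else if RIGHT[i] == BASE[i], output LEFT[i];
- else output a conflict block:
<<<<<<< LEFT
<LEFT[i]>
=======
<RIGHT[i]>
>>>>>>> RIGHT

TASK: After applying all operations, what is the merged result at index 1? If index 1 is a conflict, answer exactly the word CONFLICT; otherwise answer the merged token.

Answer: foxtrot

Derivation:
Final LEFT:  [hotel, foxtrot, golf]
Final RIGHT: [hotel, delta, foxtrot]
i=0: L=hotel R=hotel -> agree -> hotel
i=1: L=foxtrot, R=delta=BASE -> take LEFT -> foxtrot
i=2: L=golf, R=foxtrot=BASE -> take LEFT -> golf
Index 1 -> foxtrot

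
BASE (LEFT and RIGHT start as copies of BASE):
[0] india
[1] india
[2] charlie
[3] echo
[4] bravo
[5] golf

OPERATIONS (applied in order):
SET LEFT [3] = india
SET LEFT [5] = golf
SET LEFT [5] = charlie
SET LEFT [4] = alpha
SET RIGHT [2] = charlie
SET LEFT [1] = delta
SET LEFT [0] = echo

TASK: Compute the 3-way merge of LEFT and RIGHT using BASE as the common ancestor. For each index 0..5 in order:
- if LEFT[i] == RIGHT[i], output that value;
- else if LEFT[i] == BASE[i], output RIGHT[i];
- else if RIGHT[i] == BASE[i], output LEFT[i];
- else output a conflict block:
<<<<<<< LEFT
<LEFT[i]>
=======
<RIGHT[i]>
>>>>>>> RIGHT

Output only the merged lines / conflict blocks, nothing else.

Answer: echo
delta
charlie
india
alpha
charlie

Derivation:
Final LEFT:  [echo, delta, charlie, india, alpha, charlie]
Final RIGHT: [india, india, charlie, echo, bravo, golf]
i=0: L=echo, R=india=BASE -> take LEFT -> echo
i=1: L=delta, R=india=BASE -> take LEFT -> delta
i=2: L=charlie R=charlie -> agree -> charlie
i=3: L=india, R=echo=BASE -> take LEFT -> india
i=4: L=alpha, R=bravo=BASE -> take LEFT -> alpha
i=5: L=charlie, R=golf=BASE -> take LEFT -> charlie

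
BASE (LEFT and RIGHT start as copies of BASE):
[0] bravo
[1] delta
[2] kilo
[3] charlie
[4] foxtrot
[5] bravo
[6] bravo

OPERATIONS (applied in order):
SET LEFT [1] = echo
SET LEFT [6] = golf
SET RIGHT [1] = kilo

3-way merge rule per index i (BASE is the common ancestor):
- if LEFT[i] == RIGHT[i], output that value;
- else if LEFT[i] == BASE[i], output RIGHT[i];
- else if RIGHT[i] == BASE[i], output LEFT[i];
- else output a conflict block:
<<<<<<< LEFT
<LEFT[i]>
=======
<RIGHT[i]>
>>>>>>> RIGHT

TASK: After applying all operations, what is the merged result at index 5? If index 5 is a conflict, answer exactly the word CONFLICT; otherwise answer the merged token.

Final LEFT:  [bravo, echo, kilo, charlie, foxtrot, bravo, golf]
Final RIGHT: [bravo, kilo, kilo, charlie, foxtrot, bravo, bravo]
i=0: L=bravo R=bravo -> agree -> bravo
i=1: BASE=delta L=echo R=kilo all differ -> CONFLICT
i=2: L=kilo R=kilo -> agree -> kilo
i=3: L=charlie R=charlie -> agree -> charlie
i=4: L=foxtrot R=foxtrot -> agree -> foxtrot
i=5: L=bravo R=bravo -> agree -> bravo
i=6: L=golf, R=bravo=BASE -> take LEFT -> golf
Index 5 -> bravo

Answer: bravo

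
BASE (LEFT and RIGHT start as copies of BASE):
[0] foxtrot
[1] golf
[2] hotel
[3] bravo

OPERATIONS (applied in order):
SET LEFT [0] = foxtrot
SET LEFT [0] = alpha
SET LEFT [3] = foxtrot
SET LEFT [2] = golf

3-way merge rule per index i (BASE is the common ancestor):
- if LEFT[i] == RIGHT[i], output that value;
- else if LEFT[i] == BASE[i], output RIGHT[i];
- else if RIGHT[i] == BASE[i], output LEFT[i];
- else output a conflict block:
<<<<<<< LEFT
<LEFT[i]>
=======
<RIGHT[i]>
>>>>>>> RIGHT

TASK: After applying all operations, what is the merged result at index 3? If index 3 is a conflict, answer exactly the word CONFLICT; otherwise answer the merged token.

Final LEFT:  [alpha, golf, golf, foxtrot]
Final RIGHT: [foxtrot, golf, hotel, bravo]
i=0: L=alpha, R=foxtrot=BASE -> take LEFT -> alpha
i=1: L=golf R=golf -> agree -> golf
i=2: L=golf, R=hotel=BASE -> take LEFT -> golf
i=3: L=foxtrot, R=bravo=BASE -> take LEFT -> foxtrot
Index 3 -> foxtrot

Answer: foxtrot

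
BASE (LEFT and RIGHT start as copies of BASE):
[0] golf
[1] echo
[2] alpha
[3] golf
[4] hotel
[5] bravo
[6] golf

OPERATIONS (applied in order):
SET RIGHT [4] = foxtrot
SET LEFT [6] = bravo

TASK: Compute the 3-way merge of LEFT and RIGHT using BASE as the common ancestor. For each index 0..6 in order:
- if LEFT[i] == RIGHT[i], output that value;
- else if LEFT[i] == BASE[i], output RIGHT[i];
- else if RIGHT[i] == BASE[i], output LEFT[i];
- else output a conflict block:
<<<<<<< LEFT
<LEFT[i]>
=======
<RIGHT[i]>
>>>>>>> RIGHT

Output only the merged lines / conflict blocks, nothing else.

Final LEFT:  [golf, echo, alpha, golf, hotel, bravo, bravo]
Final RIGHT: [golf, echo, alpha, golf, foxtrot, bravo, golf]
i=0: L=golf R=golf -> agree -> golf
i=1: L=echo R=echo -> agree -> echo
i=2: L=alpha R=alpha -> agree -> alpha
i=3: L=golf R=golf -> agree -> golf
i=4: L=hotel=BASE, R=foxtrot -> take RIGHT -> foxtrot
i=5: L=bravo R=bravo -> agree -> bravo
i=6: L=bravo, R=golf=BASE -> take LEFT -> bravo

Answer: golf
echo
alpha
golf
foxtrot
bravo
bravo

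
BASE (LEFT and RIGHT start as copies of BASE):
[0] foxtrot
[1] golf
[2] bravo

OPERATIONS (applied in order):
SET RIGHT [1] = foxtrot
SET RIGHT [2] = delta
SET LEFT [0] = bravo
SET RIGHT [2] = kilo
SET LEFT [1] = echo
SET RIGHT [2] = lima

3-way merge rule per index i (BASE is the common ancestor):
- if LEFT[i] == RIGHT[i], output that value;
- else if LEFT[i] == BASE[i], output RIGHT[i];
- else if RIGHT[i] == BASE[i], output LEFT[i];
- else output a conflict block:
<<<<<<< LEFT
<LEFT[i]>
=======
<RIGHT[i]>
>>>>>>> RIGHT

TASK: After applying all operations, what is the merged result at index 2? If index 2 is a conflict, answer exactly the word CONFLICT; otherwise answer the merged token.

Final LEFT:  [bravo, echo, bravo]
Final RIGHT: [foxtrot, foxtrot, lima]
i=0: L=bravo, R=foxtrot=BASE -> take LEFT -> bravo
i=1: BASE=golf L=echo R=foxtrot all differ -> CONFLICT
i=2: L=bravo=BASE, R=lima -> take RIGHT -> lima
Index 2 -> lima

Answer: lima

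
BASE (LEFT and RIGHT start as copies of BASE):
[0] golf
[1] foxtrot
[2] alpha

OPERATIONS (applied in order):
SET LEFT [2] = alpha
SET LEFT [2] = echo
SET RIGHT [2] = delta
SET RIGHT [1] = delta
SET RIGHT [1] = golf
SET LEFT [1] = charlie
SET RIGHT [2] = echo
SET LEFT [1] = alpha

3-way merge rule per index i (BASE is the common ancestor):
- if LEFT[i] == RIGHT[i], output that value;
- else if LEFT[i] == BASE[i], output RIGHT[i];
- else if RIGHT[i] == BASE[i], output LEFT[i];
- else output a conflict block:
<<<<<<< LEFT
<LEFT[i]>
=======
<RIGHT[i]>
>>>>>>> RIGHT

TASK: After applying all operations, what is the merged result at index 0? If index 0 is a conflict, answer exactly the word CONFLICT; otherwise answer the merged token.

Answer: golf

Derivation:
Final LEFT:  [golf, alpha, echo]
Final RIGHT: [golf, golf, echo]
i=0: L=golf R=golf -> agree -> golf
i=1: BASE=foxtrot L=alpha R=golf all differ -> CONFLICT
i=2: L=echo R=echo -> agree -> echo
Index 0 -> golf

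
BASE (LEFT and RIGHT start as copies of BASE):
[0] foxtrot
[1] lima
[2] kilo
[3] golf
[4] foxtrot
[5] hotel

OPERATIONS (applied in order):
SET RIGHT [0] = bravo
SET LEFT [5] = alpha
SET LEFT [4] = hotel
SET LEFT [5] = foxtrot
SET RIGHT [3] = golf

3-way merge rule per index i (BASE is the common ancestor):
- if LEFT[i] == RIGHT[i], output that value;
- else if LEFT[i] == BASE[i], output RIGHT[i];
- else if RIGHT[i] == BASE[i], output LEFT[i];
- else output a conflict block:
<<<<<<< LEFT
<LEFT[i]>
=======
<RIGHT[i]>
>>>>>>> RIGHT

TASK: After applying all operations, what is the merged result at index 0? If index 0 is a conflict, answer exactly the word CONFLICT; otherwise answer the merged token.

Answer: bravo

Derivation:
Final LEFT:  [foxtrot, lima, kilo, golf, hotel, foxtrot]
Final RIGHT: [bravo, lima, kilo, golf, foxtrot, hotel]
i=0: L=foxtrot=BASE, R=bravo -> take RIGHT -> bravo
i=1: L=lima R=lima -> agree -> lima
i=2: L=kilo R=kilo -> agree -> kilo
i=3: L=golf R=golf -> agree -> golf
i=4: L=hotel, R=foxtrot=BASE -> take LEFT -> hotel
i=5: L=foxtrot, R=hotel=BASE -> take LEFT -> foxtrot
Index 0 -> bravo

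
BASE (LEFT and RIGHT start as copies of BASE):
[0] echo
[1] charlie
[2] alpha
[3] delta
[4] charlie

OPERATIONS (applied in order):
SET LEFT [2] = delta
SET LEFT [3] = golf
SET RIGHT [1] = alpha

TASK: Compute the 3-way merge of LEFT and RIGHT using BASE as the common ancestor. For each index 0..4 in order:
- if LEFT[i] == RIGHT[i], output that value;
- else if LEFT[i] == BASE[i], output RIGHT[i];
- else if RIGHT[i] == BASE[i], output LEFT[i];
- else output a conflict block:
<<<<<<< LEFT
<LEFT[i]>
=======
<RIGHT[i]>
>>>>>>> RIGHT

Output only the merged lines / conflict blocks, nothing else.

Final LEFT:  [echo, charlie, delta, golf, charlie]
Final RIGHT: [echo, alpha, alpha, delta, charlie]
i=0: L=echo R=echo -> agree -> echo
i=1: L=charlie=BASE, R=alpha -> take RIGHT -> alpha
i=2: L=delta, R=alpha=BASE -> take LEFT -> delta
i=3: L=golf, R=delta=BASE -> take LEFT -> golf
i=4: L=charlie R=charlie -> agree -> charlie

Answer: echo
alpha
delta
golf
charlie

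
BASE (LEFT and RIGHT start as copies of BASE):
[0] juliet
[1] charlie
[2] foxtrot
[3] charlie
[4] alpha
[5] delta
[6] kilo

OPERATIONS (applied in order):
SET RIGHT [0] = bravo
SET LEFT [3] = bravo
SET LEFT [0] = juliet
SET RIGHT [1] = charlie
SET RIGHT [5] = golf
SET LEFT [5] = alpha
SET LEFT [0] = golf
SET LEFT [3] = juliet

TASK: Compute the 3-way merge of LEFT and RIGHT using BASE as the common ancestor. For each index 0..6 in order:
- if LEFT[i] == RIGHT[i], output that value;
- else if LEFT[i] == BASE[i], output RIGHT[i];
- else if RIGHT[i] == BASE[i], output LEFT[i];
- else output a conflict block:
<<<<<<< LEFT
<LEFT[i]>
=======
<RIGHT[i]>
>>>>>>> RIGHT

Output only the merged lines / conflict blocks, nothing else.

Answer: <<<<<<< LEFT
golf
=======
bravo
>>>>>>> RIGHT
charlie
foxtrot
juliet
alpha
<<<<<<< LEFT
alpha
=======
golf
>>>>>>> RIGHT
kilo

Derivation:
Final LEFT:  [golf, charlie, foxtrot, juliet, alpha, alpha, kilo]
Final RIGHT: [bravo, charlie, foxtrot, charlie, alpha, golf, kilo]
i=0: BASE=juliet L=golf R=bravo all differ -> CONFLICT
i=1: L=charlie R=charlie -> agree -> charlie
i=2: L=foxtrot R=foxtrot -> agree -> foxtrot
i=3: L=juliet, R=charlie=BASE -> take LEFT -> juliet
i=4: L=alpha R=alpha -> agree -> alpha
i=5: BASE=delta L=alpha R=golf all differ -> CONFLICT
i=6: L=kilo R=kilo -> agree -> kilo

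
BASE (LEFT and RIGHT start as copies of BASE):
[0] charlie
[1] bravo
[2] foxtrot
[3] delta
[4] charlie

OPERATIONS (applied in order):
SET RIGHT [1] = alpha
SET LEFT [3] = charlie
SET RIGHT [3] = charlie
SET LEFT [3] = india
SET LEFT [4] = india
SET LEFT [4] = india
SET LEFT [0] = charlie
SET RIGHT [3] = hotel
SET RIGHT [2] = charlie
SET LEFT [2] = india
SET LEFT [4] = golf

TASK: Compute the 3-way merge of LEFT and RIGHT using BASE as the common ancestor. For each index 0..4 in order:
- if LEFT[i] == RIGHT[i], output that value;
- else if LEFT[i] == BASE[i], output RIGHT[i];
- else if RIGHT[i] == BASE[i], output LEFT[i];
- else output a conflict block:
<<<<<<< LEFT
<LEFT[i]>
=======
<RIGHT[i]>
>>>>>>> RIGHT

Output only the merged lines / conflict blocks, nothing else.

Final LEFT:  [charlie, bravo, india, india, golf]
Final RIGHT: [charlie, alpha, charlie, hotel, charlie]
i=0: L=charlie R=charlie -> agree -> charlie
i=1: L=bravo=BASE, R=alpha -> take RIGHT -> alpha
i=2: BASE=foxtrot L=india R=charlie all differ -> CONFLICT
i=3: BASE=delta L=india R=hotel all differ -> CONFLICT
i=4: L=golf, R=charlie=BASE -> take LEFT -> golf

Answer: charlie
alpha
<<<<<<< LEFT
india
=======
charlie
>>>>>>> RIGHT
<<<<<<< LEFT
india
=======
hotel
>>>>>>> RIGHT
golf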